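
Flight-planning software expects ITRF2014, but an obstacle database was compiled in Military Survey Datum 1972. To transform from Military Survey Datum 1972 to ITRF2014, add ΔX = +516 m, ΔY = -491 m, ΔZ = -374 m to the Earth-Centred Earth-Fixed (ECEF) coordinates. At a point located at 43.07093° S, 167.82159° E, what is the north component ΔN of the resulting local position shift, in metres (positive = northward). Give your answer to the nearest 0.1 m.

At φ = -43.07093°, λ = 167.82159°: sin φ = -0.682903, cos φ = 0.730509, sin λ = 0.210956, cos λ = -0.977495.
ΔN = −sin φ cos λ·ΔX − sin φ sin λ·ΔY + cos φ·ΔZ = −(-0.682903)(-0.977495)(516) − (-0.682903)(0.210956)(-491) + (0.730509)(-374) = -688.39 m.

ΔN = -688.4 m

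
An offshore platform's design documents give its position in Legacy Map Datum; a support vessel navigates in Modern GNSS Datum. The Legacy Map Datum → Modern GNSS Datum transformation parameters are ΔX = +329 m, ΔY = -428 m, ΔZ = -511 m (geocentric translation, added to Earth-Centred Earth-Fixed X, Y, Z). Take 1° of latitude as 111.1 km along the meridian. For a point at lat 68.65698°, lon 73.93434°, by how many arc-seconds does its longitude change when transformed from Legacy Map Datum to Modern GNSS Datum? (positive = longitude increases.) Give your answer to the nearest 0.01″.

sin φ = 0.931418, cos φ = 0.363951, sin λ = 0.960945, cos λ = 0.276739.
East component: ΔE = −sin λ·ΔX + cos λ·ΔY = −(0.960945)(329) + (0.276739)(-428) = -434.60 m.
1° of latitude spans 111100 m; at latitude φ, 1° of longitude spans that × cos φ = 40434.9 m, so Δλ = -434.60 / 40434.9 × 3600 = -38.693″.

Δλ = -38.69″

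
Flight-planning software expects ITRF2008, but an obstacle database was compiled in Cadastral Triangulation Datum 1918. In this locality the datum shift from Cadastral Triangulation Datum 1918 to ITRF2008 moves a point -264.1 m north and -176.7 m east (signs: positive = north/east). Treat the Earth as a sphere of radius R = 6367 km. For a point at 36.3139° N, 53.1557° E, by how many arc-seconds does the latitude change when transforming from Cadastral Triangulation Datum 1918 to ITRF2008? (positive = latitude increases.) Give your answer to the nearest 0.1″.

Δφ = -8.6″

On a sphere of radius R, 1 rad of latitude = R, so Δφ = ΔN / R = -264.1 / 6367000 = -4.1480e-05 rad = -8.556″.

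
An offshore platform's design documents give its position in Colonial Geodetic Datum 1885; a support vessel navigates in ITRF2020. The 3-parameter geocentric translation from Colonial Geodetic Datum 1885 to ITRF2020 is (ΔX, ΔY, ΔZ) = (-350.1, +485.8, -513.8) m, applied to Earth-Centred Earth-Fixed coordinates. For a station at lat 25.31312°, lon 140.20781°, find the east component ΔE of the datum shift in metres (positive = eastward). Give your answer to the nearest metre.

The local east axis at (φ, λ) is (−sin λ, cos λ, 0), so ΔE = −sin(140.20781°)·(-350.1) + cos(140.20781°)·485.8 = -149.21 m.

ΔE = -149 m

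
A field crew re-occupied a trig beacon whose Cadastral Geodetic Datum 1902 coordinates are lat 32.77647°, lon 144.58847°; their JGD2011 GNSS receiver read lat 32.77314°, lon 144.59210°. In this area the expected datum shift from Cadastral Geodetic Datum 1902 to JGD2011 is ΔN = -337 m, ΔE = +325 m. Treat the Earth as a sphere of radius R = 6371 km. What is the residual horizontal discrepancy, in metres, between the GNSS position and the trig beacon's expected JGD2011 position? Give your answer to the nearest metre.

36 m

Observed coordinate differences: Δφ = -0.00333°, Δλ = +0.00363°.
Converting to metres (1° lat = 111195 m, cos φ = 0.840789): observed ΔN = -370.3 m, observed ΔE = 339.4 m.
Subtracting the expected shift leaves a residual of -370.3 − (-337) = -33.3 m north and 339.4 − (325) = 14.4 m east.
Residual distance = √((-33.3)² + 14.4²) = 36.3 m.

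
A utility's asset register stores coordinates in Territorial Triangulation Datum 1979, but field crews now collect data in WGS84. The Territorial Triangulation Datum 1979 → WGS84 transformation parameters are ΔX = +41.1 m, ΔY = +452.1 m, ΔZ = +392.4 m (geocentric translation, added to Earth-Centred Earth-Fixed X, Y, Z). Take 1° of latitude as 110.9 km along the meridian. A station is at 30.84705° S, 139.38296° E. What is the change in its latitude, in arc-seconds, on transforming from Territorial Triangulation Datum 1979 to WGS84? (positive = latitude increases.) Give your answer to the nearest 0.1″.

sin φ = -0.512748, cos φ = 0.858539, sin λ = 0.651000, cos λ = -0.759078.
North component: ΔN = −sin φ cos λ·ΔX − sin φ sin λ·ΔY + cos φ·ΔZ = −(-0.512748)(-0.759078)(41.1) − (-0.512748)(0.651000)(452.1) + (0.858539)(392.4) = 471.80 m.
1° of latitude spans 110900 m, so Δφ = 471.80 / 110900 × 3600 = 15.316″.

Δφ = 15.3″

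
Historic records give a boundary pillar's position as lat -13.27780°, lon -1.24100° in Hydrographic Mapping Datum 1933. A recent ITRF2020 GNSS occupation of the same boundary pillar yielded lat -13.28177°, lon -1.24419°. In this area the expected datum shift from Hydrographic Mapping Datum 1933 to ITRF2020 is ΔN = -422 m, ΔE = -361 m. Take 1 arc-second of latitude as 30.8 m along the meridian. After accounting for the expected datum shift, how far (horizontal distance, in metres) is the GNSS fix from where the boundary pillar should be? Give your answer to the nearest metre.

25 m

Observed coordinate differences: Δφ = -0.00397°, Δλ = -0.00319°.
Converting to metres (1° lat = 110880 m, cos φ = 0.973268): observed ΔN = -440.2 m, observed ΔE = -344.3 m.
Subtracting the expected shift leaves a residual of -440.2 − (-422) = -18.2 m north and -344.3 − (-361) = 16.7 m east.
Residual distance = √((-18.2)² + 16.7²) = 24.7 m.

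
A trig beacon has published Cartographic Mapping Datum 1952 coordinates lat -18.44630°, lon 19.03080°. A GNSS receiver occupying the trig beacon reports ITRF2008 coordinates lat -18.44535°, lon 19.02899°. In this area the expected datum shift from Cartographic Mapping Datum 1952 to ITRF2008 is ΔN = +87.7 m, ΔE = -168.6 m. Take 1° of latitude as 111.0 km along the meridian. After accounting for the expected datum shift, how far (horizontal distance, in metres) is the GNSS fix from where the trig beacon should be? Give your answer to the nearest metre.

Observed coordinate differences: Δφ = +0.00095°, Δλ = -0.00181°.
Converting to metres (1° lat = 111000 m, cos φ = 0.948621): observed ΔN = 105.4 m, observed ΔE = -190.6 m.
Subtracting the expected shift leaves a residual of 105.4 − (87.7) = 17.7 m north and -190.6 − (-168.6) = -22.0 m east.
Residual distance = √(17.7² + (-22.0)²) = 28.3 m.

28 m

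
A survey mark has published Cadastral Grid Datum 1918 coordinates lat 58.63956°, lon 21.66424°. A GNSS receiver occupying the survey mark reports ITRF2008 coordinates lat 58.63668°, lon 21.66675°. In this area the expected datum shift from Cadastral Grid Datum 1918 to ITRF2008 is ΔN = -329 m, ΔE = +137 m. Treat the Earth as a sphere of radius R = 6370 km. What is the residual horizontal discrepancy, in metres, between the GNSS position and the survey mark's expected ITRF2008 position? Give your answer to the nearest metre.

12 m

Observed coordinate differences: Δφ = -0.00288°, Δλ = +0.00251°.
Converting to metres (1° lat = 111177 m, cos φ = 0.520420): observed ΔN = -320.2 m, observed ΔE = 145.2 m.
Subtracting the expected shift leaves a residual of -320.2 − (-329) = 8.8 m north and 145.2 − (137) = 8.2 m east.
Residual distance = √(8.8² + 8.2²) = 12.1 m.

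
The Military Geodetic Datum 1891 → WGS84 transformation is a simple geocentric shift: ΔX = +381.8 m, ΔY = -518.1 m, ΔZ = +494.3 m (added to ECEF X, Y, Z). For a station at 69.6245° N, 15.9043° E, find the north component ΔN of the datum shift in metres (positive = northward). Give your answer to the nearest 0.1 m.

ΔN = -39.0 m

The local north axis is (−sin φ cos λ, −sin φ sin λ, cos φ), giving ΔN = -344.211 + 133.092 + 172.101 = -39.02 m.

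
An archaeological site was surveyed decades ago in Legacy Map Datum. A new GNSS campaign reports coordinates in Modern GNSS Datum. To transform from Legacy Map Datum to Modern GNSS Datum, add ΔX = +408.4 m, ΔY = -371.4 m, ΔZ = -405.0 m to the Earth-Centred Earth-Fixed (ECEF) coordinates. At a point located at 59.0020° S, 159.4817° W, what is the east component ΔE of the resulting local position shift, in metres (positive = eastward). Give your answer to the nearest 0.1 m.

At φ = -59.0020°, λ = -159.4817°: sin φ = -0.857185, cos φ = 0.515008, sin λ = -0.350507, cos λ = -0.936560.
ΔE = −sin λ·ΔX + cos λ·ΔY = −(-0.350507)·(408.4) + (-0.936560)·(-371.4) = 490.99 m.

ΔE = 491.0 m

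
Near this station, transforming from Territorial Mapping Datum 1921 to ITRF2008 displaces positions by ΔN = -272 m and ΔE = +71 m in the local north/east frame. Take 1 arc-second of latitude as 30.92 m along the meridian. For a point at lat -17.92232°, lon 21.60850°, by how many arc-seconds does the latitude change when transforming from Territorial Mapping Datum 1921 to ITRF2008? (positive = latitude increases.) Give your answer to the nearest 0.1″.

Δφ = -8.8″

1″ of latitude = 30.92 m, so Δφ = -272.0 / 30.92 = -8.797″.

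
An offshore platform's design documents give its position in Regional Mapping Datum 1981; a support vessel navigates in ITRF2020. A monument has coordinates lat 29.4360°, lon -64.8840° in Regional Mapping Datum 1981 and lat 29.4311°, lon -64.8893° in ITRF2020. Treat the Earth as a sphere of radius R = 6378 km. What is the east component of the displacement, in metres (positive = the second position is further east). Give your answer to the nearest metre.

ΔE = -514 m

Δφ = 29.4311° − 29.4360° = -0.0049°; Δλ = -64.8893° − -64.8840° = -0.0053°.
1° along a meridian = πR/180 = 111317 m.
ΔN = Δφ × 111317 = -545.5 m; ΔE = Δλ × 111317 × cos(29.4360°) = -0.0053 × 111317 × 0.870905 = -513.8 m.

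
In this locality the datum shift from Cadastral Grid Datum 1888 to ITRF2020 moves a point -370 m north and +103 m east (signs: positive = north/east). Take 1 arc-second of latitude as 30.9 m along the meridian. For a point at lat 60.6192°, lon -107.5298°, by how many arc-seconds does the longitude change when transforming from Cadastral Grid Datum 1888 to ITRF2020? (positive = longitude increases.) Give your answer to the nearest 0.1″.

Δλ = 6.8″

At latitude 60.6192°, cos φ = 0.490612.
1″ of longitude at this latitude = 30.90 × cos φ = 15.1599 m, so Δλ = 103.0 / 15.1599 = 6.794″.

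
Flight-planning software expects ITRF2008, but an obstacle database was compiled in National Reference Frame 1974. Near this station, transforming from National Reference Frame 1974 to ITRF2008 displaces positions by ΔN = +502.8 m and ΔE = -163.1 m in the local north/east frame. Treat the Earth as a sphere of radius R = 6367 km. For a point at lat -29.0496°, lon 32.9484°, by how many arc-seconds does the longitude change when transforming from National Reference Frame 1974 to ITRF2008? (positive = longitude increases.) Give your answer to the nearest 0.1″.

At latitude -29.0496°, cos φ = 0.874200.
One radian of longitude at latitude φ spans R cos φ, so Δλ = ΔE / (R cos φ) = -163.1 / (6367000 × 0.874200) = -2.9303e-05 rad = -6.044″.

Δλ = -6.0″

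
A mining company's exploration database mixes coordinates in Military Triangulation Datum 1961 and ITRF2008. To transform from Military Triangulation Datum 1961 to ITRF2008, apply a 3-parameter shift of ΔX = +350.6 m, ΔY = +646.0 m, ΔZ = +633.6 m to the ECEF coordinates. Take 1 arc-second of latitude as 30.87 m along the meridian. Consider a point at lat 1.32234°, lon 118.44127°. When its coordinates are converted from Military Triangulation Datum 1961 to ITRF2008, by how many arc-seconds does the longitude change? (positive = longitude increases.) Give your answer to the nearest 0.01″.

sin φ = 0.023077, cos φ = 0.999734, sin λ = 0.879306, cos λ = -0.476258.
East component: ΔE = −sin λ·ΔX + cos λ·ΔY = −(0.879306)(350.6) + (-0.476258)(646.0) = -615.95 m.
1° of latitude spans 3600 × 30.87 = 111132 m; at latitude φ, 1° of longitude spans that × cos φ = 111102.4 m, so Δλ = -615.95 / 111102.4 × 3600 = -19.958″.

Δλ = -19.96″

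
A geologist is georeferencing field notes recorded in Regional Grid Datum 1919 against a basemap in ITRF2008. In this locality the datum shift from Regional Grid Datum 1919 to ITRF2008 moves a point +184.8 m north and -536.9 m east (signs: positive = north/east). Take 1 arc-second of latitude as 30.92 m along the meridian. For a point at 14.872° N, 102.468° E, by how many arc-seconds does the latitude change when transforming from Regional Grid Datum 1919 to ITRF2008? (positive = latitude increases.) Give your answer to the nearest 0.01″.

Δφ = 5.98″

1″ of latitude = 30.92 m, so Δφ = 184.8 / 30.92 = 5.977″.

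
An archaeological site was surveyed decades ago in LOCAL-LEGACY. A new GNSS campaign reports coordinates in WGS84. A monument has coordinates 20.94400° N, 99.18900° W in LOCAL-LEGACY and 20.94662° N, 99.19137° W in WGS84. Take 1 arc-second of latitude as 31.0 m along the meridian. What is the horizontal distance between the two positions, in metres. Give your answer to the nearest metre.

Δφ = 20.94662° − 20.94400° = +0.00262°; Δλ = -99.19137° − -99.18900° = -0.00237°.
1° of latitude = 3600 × 31.00 = 111600 m.
ΔN = Δφ × 111600 = 292.4 m; ΔE = Δλ × 111600 × cos(20.94400°) = -0.00237 × 111600 × 0.933930 = -247.0 m.
Distance = √(ΔE² + ΔN²) = √((-247.0)² + 292.4²) = 382.8 m.

383 m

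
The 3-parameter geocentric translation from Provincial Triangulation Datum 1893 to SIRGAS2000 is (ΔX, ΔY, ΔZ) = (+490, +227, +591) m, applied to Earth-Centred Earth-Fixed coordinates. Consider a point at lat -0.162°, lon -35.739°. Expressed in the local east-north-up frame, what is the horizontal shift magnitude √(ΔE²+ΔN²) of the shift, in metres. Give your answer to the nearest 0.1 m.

At φ = -0.162°, λ = -35.739°: sin φ = -0.002827, cos φ = 0.999996, sin λ = -0.584094, cos λ = 0.811686.
ΔE = −sin λ·ΔX + cos λ·ΔY = −(-0.584094)·(490) + (0.811686)·(227) = 470.46 m.
ΔN = −sin φ cos λ·ΔX − sin φ sin λ·ΔY + cos φ·ΔZ = −(-0.002827)(0.811686)(490) − (-0.002827)(-0.584094)(227) + (0.999996)(591) = 591.75 m.
Horizontal magnitude = √(ΔE² + ΔN²) = √(470.46² + 591.75²) = 755.97 m.

756.0 m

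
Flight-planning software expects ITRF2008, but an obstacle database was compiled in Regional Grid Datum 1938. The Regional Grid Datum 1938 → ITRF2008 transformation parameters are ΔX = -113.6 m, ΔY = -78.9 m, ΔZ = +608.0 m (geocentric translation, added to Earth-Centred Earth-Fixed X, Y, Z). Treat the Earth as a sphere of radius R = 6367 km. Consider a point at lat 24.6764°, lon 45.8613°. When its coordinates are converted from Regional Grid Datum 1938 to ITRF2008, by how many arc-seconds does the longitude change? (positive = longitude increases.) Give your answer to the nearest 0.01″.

sin φ = 0.417493, cos φ = 0.908680, sin λ = 0.717656, cos λ = 0.696398.
East component: ΔE = −sin λ·ΔX + cos λ·ΔY = −(0.717656)(-113.6) + (0.696398)(-78.9) = 26.58 m.
1° of latitude spans πR/180 = 111125 m; at latitude φ, 1° of longitude spans that × cos φ = 100977.2 m, so Δλ = 26.58 / 100977.2 × 3600 = 0.948″.

Δλ = 0.95″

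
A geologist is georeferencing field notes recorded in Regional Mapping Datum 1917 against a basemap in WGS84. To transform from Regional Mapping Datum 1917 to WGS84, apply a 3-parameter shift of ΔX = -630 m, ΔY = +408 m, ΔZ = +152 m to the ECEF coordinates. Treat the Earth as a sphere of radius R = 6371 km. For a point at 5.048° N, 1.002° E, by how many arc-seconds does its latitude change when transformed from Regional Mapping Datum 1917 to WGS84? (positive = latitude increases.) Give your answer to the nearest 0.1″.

sin φ = 0.087990, cos φ = 0.996121, sin λ = 0.017487, cos λ = 0.999847.
North component: ΔN = −sin φ cos λ·ΔX − sin φ sin λ·ΔY + cos φ·ΔZ = −(0.087990)(0.999847)(-630) − (0.087990)(0.017487)(408) + (0.996121)(152) = 206.21 m.
1° of latitude spans πR/180 = 111195 m, so Δφ = 206.21 / 111195 × 3600 = 6.676″.

Δφ = 6.7″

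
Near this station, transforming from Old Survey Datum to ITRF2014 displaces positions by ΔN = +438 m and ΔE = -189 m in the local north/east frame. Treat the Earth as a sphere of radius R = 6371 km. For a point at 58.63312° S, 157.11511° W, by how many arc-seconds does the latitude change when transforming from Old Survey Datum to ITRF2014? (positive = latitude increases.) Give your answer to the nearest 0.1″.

On a sphere of radius R, 1 rad of latitude = R, so Δφ = ΔN / R = 438.0 / 6371000 = 6.8749e-05 rad = 14.181″.

Δφ = 14.2″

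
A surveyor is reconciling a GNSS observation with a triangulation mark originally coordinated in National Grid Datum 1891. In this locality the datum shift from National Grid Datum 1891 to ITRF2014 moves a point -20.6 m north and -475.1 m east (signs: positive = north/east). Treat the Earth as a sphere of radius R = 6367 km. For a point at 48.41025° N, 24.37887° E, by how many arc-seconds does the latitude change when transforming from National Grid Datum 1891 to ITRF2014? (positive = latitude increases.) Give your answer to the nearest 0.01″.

Δφ = -0.67″

On a sphere of radius R, 1 rad of latitude = R, so Δφ = ΔN / R = -20.6 / 6367000 = -3.2354e-06 rad = -0.667″.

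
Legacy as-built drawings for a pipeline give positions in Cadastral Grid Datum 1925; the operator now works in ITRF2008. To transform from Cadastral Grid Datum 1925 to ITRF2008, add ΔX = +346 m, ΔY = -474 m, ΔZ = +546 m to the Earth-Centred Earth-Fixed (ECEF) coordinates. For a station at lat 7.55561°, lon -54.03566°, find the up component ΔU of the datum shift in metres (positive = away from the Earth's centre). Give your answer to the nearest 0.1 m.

The local up (radial) axis is (cos φ cos λ, cos φ sin λ, sin φ), giving ΔU = 201.435 + 380.316 + 71.793 = 653.54 m.

ΔU = 653.5 m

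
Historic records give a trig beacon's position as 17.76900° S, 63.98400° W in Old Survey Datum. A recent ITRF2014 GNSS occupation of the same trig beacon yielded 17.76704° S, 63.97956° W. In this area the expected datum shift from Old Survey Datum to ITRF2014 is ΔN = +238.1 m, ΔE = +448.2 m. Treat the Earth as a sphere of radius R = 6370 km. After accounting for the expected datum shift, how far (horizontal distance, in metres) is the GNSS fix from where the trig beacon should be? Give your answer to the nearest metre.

30 m

Observed coordinate differences: Δφ = +0.00196°, Δλ = +0.00444°.
Converting to metres (1° lat = 111177 m, cos φ = 0.952295): observed ΔN = 217.9 m, observed ΔE = 470.1 m.
Subtracting the expected shift leaves a residual of 217.9 − (238.1) = -20.2 m north and 470.1 − (448.2) = 21.9 m east.
Residual distance = √((-20.2)² + 21.9²) = 29.8 m.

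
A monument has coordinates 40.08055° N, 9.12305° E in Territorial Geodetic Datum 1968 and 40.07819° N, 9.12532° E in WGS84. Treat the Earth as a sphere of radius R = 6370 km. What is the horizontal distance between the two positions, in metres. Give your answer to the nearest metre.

326 m

Δφ = 40.07819° − 40.08055° = -0.00236°; Δλ = 9.12532° − 9.12305° = +0.00227°.
1° along a meridian = πR/180 = 111177 m.
ΔN = Δφ × 111177 = -262.4 m; ΔE = Δλ × 111177 × cos(40.08055°) = +0.00227 × 111177 × 0.765140 = 193.1 m.
Distance = √(ΔE² + ΔN²) = √(193.1² + (-262.4)²) = 325.8 m.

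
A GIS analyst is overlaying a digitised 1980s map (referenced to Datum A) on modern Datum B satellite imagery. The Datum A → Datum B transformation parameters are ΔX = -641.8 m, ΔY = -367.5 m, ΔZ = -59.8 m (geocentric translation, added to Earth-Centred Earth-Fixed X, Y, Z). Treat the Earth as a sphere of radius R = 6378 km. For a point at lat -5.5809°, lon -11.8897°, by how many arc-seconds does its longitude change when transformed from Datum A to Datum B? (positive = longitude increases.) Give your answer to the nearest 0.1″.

Δλ = -16.0″

sin φ = -0.097251, cos φ = 0.995260, sin λ = -0.206028, cos λ = 0.978546.
East component: ΔE = −sin λ·ΔX + cos λ·ΔY = −(-0.206028)(-641.8) + (0.978546)(-367.5) = -491.84 m.
1° of latitude spans πR/180 = 111317 m; at latitude φ, 1° of longitude spans that × cos φ = 110789.4 m, so Δλ = -491.84 / 110789.4 × 3600 = -15.982″.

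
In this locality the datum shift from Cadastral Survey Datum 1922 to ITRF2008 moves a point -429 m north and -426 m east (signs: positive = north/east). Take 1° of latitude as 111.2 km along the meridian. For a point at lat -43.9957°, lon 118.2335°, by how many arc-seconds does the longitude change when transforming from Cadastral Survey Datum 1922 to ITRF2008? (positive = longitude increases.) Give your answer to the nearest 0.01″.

At latitude -43.9957°, cos φ = 0.719392.
1° of longitude at this latitude = 111.2 × cos φ = 80.00 km, so Δλ = -426.0 / 79996.4 = -0.0053252° = -19.171″.

Δλ = -19.17″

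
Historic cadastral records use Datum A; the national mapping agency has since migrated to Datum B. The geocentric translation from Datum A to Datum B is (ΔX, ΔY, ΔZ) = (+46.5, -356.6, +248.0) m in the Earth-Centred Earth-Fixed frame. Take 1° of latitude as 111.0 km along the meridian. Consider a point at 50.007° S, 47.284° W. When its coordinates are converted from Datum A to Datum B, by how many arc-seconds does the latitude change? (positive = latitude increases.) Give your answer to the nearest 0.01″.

sin φ = -0.766123, cos φ = 0.642694, sin λ = -0.734725, cos λ = 0.678365.
North component: ΔN = −sin φ cos λ·ΔX − sin φ sin λ·ΔY + cos φ·ΔZ = −(-0.766123)(0.678365)(46.5) − (-0.766123)(-0.734725)(-356.6) + (0.642694)(248.0) = 384.28 m.
1° of latitude spans 111000 m, so Δφ = 384.28 / 111000 × 3600 = 12.463″.

Δφ = 12.46″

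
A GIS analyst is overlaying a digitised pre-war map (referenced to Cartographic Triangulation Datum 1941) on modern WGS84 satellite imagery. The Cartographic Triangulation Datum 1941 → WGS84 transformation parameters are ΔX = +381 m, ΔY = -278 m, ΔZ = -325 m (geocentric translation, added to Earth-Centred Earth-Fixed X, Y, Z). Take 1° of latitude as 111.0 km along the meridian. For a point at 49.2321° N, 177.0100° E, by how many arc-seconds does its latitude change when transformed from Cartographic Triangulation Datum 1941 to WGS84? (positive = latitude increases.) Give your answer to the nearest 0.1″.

Δφ = 2.8″

sin φ = 0.757361, cos φ = 0.652996, sin λ = 0.052162, cos λ = -0.998639.
North component: ΔN = −sin φ cos λ·ΔX − sin φ sin λ·ΔY + cos φ·ΔZ = −(0.757361)(-0.998639)(381) − (0.757361)(0.052162)(-278) + (0.652996)(-325) = 86.92 m.
1° of latitude spans 111000 m, so Δφ = 86.92 / 111000 × 3600 = 2.819″.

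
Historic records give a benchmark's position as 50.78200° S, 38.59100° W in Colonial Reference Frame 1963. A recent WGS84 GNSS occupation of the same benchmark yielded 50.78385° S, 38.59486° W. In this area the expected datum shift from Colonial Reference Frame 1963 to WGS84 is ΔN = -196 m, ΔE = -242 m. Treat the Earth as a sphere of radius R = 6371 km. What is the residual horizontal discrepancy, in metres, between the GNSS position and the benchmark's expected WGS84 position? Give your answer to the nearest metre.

Observed coordinate differences: Δφ = -0.00185°, Δλ = -0.00386°.
Converting to metres (1° lat = 111195 m, cos φ = 0.632273): observed ΔN = -205.7 m, observed ΔE = -271.4 m.
Subtracting the expected shift leaves a residual of -205.7 − (-196) = -9.7 m north and -271.4 − (-242) = -29.4 m east.
Residual distance = √((-9.7)² + (-29.4)²) = 30.9 m.

31 m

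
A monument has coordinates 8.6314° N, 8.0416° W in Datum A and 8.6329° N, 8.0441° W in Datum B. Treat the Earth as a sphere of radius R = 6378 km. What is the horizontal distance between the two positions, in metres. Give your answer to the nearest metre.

Δφ = 8.6329° − 8.6314° = +0.0015°; Δλ = -8.0441° − -8.0416° = -0.0025°.
1° along a meridian = πR/180 = 111317 m.
ΔN = Δφ × 111317 = 167.0 m; ΔE = Δλ × 111317 × cos(8.6314°) = -0.0025 × 111317 × 0.988674 = -275.1 m.
Distance = √(ΔE² + ΔN²) = √((-275.1)² + 167.0²) = 321.8 m.

322 m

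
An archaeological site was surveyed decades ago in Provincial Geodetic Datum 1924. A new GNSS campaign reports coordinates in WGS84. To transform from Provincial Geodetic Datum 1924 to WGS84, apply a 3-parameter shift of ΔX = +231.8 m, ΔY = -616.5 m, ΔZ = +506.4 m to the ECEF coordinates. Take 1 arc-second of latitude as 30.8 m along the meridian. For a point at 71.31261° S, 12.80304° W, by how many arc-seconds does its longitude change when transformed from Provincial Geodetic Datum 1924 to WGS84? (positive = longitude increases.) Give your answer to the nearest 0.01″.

Δλ = -55.71″

sin φ = -0.947281, cos φ = 0.320405, sin λ = -0.221600, cos λ = 0.975138.
East component: ΔE = −sin λ·ΔX + cos λ·ΔY = −(-0.221600)(231.8) + (0.975138)(-616.5) = -549.81 m.
1° of latitude spans 3600 × 30.80 = 110880 m; at latitude φ, 1° of longitude spans that × cos φ = 35526.5 m, so Δλ = -549.81 / 35526.5 × 3600 = -55.713″.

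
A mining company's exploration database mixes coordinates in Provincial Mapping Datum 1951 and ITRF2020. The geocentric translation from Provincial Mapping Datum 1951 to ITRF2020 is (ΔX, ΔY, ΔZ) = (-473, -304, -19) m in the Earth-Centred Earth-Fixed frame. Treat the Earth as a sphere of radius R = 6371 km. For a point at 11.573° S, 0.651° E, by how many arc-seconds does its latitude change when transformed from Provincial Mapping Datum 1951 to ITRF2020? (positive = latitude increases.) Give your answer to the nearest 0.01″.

sin φ = -0.200616, cos φ = 0.979670, sin λ = 0.011362, cos λ = 0.999935.
North component: ΔN = −sin φ cos λ·ΔX − sin φ sin λ·ΔY + cos φ·ΔZ = −(-0.200616)(0.999935)(-473) − (-0.200616)(0.011362)(-304) + (0.979670)(-19) = -114.19 m.
1° of latitude spans πR/180 = 111195 m, so Δφ = -114.19 / 111195 × 3600 = -3.697″.

Δφ = -3.70″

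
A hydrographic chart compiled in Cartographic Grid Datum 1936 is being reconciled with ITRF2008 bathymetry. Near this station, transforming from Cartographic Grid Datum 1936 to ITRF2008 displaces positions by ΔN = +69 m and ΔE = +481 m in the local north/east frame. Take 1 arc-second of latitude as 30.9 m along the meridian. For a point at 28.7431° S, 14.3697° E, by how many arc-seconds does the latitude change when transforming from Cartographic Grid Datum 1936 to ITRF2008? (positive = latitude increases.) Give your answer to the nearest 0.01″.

Δφ = 2.23″

1″ of latitude = 30.90 m, so Δφ = 69.0 / 30.90 = 2.233″.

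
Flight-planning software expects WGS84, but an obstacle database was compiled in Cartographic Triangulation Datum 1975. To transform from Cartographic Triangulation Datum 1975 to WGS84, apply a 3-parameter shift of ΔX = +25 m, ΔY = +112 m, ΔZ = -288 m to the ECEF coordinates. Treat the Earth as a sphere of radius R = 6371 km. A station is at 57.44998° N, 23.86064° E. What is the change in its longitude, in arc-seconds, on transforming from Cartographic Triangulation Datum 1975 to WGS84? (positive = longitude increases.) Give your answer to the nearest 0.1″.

sin φ = 0.842922, cos φ = 0.538036, sin λ = 0.404513, cos λ = 0.914532.
East component: ΔE = −sin λ·ΔX + cos λ·ΔY = −(0.404513)(25) + (0.914532)(112) = 92.31 m.
1° of latitude spans πR/180 = 111195 m; at latitude φ, 1° of longitude spans that × cos φ = 59826.8 m, so Δλ = 92.31 / 59826.8 × 3600 = 5.555″.

Δλ = 5.6″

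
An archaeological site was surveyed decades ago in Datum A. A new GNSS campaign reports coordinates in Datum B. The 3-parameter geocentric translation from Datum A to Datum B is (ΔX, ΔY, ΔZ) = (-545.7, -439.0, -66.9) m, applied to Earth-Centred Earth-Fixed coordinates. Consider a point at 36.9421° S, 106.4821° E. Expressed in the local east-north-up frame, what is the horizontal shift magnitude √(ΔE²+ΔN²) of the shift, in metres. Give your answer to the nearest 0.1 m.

682.1 m

The local east axis at (φ, λ) is (−sin λ, cos λ, 0), so ΔE = −sin(106.4821°)·(-545.7) + cos(106.4821°)·(-439.0) = 647.83 m.
The local north axis is (−sin φ cos λ, −sin φ sin λ, cos φ), giving ΔN = 93.050 − 253.001 − 53.469 = -213.42 m.
Horizontal magnitude = √(ΔE² + ΔN²) = √(647.83² + (-213.42)²) = 682.08 m.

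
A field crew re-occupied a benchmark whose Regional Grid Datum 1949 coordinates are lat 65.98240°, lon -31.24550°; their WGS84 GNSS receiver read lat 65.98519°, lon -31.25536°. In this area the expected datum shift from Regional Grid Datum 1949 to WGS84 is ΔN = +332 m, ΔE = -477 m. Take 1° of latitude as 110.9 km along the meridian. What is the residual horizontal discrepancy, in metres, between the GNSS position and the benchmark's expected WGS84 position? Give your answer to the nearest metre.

Observed coordinate differences: Δφ = +0.00279°, Δλ = -0.00986°.
Converting to metres (1° lat = 110900 m, cos φ = 0.407017): observed ΔN = 309.4 m, observed ΔE = -445.1 m.
Subtracting the expected shift leaves a residual of 309.4 − (332) = -22.6 m north and -445.1 − (-477) = 31.9 m east.
Residual distance = √((-22.6)² + 31.9²) = 39.1 m.

39 m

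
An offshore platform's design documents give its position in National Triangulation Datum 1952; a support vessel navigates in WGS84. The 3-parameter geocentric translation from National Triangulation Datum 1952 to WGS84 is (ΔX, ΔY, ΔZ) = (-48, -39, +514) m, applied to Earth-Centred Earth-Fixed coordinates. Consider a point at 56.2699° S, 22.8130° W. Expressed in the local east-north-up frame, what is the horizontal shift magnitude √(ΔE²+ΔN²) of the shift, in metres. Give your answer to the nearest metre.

267 m

At φ = -56.2699°, λ = -22.8130°: sin φ = -0.831663, cos φ = 0.555281, sin λ = -0.387725, cos λ = 0.921775.
ΔE = −sin λ·ΔX + cos λ·ΔY = −(-0.387725)·(-48) + (0.921775)·(-39) = -54.56 m.
ΔN = −sin φ cos λ·ΔX − sin φ sin λ·ΔY + cos φ·ΔZ = −(-0.831663)(0.921775)(-48) − (-0.831663)(-0.387725)(-39) + (0.555281)(514) = 261.19 m.
Horizontal magnitude = √(ΔE² + ΔN²) = √((-54.56)² + 261.19²) = 266.83 m.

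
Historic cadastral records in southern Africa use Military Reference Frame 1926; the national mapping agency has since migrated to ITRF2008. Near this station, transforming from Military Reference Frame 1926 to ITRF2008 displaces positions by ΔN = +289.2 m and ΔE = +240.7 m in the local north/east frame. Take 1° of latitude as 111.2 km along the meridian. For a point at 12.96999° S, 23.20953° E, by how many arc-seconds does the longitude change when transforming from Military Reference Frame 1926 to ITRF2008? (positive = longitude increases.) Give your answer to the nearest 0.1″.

Δλ = 8.0″

At latitude -12.96999°, cos φ = 0.974488.
1° of longitude at this latitude = 111.2 × cos φ = 108.36 km, so Δλ = 240.7 / 108363.0 = 0.0022212° = 7.996″.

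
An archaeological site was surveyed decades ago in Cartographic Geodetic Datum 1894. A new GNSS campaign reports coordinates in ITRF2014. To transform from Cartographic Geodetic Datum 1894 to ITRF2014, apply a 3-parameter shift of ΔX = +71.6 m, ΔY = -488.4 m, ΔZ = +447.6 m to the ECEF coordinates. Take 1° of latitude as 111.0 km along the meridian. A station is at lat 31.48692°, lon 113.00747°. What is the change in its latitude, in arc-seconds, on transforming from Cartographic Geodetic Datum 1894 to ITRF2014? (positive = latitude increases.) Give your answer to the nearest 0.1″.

Δφ = 20.5″

sin φ = 0.522304, cos φ = 0.852759, sin λ = 0.920454, cos λ = -0.390851.
North component: ΔN = −sin φ cos λ·ΔX − sin φ sin λ·ΔY + cos φ·ΔZ = −(0.522304)(-0.390851)(71.6) − (0.522304)(0.920454)(-488.4) + (0.852759)(447.6) = 631.11 m.
1° of latitude spans 111000 m, so Δφ = 631.11 / 111000 × 3600 = 20.469″.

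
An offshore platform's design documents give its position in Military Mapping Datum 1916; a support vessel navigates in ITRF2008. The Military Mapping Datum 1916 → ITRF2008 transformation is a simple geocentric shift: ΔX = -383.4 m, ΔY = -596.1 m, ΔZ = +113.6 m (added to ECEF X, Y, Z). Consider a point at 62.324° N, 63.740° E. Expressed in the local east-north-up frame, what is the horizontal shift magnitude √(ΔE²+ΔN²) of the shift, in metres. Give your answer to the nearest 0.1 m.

At φ = 62.324°, λ = 63.740°: sin φ = 0.885588, cos φ = 0.464471, sin λ = 0.896796, cos λ = 0.442445.
ΔE = −sin λ·ΔX + cos λ·ΔY = −(0.896796)·(-383.4) + (0.442445)·(-596.1) = 80.09 m.
ΔN = −sin φ cos λ·ΔX − sin φ sin λ·ΔY + cos φ·ΔZ = −(0.885588)(0.442445)(-383.4) − (0.885588)(0.896796)(-596.1) + (0.464471)(113.6) = 676.41 m.
Horizontal magnitude = √(ΔE² + ΔN²) = √(80.09² + 676.41²) = 681.13 m.

681.1 m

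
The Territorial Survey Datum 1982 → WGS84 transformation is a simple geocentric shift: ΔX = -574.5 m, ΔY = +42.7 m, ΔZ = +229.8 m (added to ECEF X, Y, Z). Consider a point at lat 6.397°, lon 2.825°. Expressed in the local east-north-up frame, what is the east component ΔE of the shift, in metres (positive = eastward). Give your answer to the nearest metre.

At φ = 6.397°, λ = 2.825°: sin φ = 0.111417, cos φ = 0.993774, sin λ = 0.049286, cos λ = 0.998785.
ΔE = −sin λ·ΔX + cos λ·ΔY = −(0.049286)·(-574.5) + (0.998785)·(42.7) = 70.96 m.

ΔE = 71 m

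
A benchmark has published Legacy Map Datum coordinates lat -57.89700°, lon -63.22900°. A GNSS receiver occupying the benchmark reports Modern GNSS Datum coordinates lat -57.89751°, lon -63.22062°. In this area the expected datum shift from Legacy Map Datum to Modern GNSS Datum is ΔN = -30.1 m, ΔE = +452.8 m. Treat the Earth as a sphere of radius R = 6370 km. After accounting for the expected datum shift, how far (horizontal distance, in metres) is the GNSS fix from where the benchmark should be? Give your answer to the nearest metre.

50 m

Observed coordinate differences: Δφ = -0.00051°, Δλ = +0.00838°.
Converting to metres (1° lat = 111177 m, cos φ = 0.531443): observed ΔN = -56.7 m, observed ΔE = 495.1 m.
Subtracting the expected shift leaves a residual of -56.7 − (-30.1) = -26.6 m north and 495.1 − (452.8) = 42.3 m east.
Residual distance = √((-26.6)² + 42.3²) = 50.0 m.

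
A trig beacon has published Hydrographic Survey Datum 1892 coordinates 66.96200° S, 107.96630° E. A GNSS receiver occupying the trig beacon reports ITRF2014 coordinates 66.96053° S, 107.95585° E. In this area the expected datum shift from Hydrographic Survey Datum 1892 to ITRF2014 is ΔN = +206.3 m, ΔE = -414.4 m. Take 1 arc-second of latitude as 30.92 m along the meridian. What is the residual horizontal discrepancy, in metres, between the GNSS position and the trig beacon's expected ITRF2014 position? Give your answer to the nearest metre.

Observed coordinate differences: Δφ = +0.00147°, Δλ = -0.01045°.
Converting to metres (1° lat = 111312 m, cos φ = 0.391342): observed ΔN = 163.6 m, observed ΔE = -455.2 m.
Subtracting the expected shift leaves a residual of 163.6 − (206.3) = -42.7 m north and -455.2 − (-414.4) = -40.8 m east.
Residual distance = √((-42.7)² + (-40.8)²) = 59.0 m.

59 m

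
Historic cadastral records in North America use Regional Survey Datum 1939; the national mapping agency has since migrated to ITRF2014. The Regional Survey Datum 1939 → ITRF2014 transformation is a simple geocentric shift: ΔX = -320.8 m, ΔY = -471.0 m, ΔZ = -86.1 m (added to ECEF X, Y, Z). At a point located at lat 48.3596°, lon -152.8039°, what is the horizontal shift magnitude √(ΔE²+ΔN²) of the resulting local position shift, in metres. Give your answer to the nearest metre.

510 m

The local east axis at (φ, λ) is (−sin λ, cos λ, 0), so ΔE = −sin(-152.8039°)·(-320.8) + cos(-152.8039°)·(-471.0) = 272.31 m.
The local north axis is (−sin φ cos λ, −sin φ sin λ, cos φ), giving ΔN = -213.239 − 160.874 − 57.209 = -431.32 m.
Horizontal magnitude = √(ΔE² + ΔN²) = √(272.31² + (-431.32)²) = 510.09 m.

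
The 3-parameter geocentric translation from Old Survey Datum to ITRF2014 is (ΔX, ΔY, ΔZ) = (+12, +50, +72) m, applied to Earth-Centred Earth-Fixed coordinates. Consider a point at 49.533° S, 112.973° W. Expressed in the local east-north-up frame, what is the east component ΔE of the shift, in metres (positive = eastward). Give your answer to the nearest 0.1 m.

ΔE = -8.5 m

The local east axis at (φ, λ) is (−sin λ, cos λ, 0), so ΔE = −sin(-112.973°)·12 + cos(-112.973°)·50 = -8.47 m.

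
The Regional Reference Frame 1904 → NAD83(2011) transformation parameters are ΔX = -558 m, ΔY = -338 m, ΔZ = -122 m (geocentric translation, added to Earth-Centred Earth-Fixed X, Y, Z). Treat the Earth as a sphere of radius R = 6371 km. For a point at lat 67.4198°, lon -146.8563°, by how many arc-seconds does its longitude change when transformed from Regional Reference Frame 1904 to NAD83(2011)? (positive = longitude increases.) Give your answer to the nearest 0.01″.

Δλ = -1.86″

sin φ = 0.923343, cos φ = 0.383976, sin λ = -0.546741, cos λ = -0.837302.
East component: ΔE = −sin λ·ΔX + cos λ·ΔY = −(-0.546741)(-558) + (-0.837302)(-338) = -22.07 m.
1° of latitude spans πR/180 = 111195 m; at latitude φ, 1° of longitude spans that × cos φ = 42696.2 m, so Δλ = -22.07 / 42696.2 × 3600 = -1.861″.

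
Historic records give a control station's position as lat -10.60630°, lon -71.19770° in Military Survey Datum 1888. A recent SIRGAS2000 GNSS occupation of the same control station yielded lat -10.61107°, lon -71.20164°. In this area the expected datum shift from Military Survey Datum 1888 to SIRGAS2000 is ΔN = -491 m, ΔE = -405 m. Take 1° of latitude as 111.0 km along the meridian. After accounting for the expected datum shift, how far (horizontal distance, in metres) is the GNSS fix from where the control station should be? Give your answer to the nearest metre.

Observed coordinate differences: Δφ = -0.00477°, Δλ = -0.00394°.
Converting to metres (1° lat = 111000 m, cos φ = 0.982915): observed ΔN = -529.5 m, observed ΔE = -429.9 m.
Subtracting the expected shift leaves a residual of -529.5 − (-491) = -38.5 m north and -429.9 − (-405) = -24.9 m east.
Residual distance = √((-38.5)² + (-24.9)²) = 45.8 m.

46 m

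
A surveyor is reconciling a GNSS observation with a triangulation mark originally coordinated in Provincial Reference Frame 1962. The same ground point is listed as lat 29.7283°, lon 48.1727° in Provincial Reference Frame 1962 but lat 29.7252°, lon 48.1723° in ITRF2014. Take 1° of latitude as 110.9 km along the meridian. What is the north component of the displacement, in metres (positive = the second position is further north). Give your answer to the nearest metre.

Δφ = 29.7252° − 29.7283° = -0.0031°; Δλ = 48.1723° − 48.1727° = -0.0004°.
ΔN = Δφ × 110900 = -343.8 m; ΔE = Δλ × 110900 × cos(29.7283°) = -0.0004 × 110900 × 0.868387 = -38.5 m.

ΔN = -344 m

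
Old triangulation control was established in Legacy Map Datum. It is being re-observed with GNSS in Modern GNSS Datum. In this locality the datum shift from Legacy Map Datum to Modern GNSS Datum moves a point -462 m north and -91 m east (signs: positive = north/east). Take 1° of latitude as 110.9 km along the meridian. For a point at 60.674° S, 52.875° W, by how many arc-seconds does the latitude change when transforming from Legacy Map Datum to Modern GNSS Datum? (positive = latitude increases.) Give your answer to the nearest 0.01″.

Δφ = -15.00″

1° of latitude = 110.9 km, so Δφ = -462.0 / 110900 = -0.0041659° = -14.997″.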